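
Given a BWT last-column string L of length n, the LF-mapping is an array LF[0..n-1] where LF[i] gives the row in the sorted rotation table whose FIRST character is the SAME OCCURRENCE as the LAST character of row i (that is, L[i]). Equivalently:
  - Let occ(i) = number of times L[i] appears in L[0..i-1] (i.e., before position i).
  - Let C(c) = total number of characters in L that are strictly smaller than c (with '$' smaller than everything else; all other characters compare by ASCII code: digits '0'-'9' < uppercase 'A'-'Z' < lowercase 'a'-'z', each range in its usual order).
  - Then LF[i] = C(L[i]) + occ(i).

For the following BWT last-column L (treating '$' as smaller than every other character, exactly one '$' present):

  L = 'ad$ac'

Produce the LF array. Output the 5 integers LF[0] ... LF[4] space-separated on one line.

Char counts: '$':1, 'a':2, 'c':1, 'd':1
C (first-col start): C('$')=0, C('a')=1, C('c')=3, C('d')=4
L[0]='a': occ=0, LF[0]=C('a')+0=1+0=1
L[1]='d': occ=0, LF[1]=C('d')+0=4+0=4
L[2]='$': occ=0, LF[2]=C('$')+0=0+0=0
L[3]='a': occ=1, LF[3]=C('a')+1=1+1=2
L[4]='c': occ=0, LF[4]=C('c')+0=3+0=3

Answer: 1 4 0 2 3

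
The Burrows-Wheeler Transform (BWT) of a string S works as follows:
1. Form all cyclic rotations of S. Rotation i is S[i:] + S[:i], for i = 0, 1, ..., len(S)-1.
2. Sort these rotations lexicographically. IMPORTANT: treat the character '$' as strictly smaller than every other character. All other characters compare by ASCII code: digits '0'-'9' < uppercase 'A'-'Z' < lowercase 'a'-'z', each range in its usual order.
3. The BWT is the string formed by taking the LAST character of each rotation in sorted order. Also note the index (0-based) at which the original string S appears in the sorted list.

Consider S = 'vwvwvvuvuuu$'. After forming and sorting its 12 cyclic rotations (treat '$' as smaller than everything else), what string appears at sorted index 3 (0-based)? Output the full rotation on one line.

Answer: uuu$vwvwvvuv

Derivation:
All 12 rotations (rotation i = S[i:]+S[:i]):
  rot[0] = vwvwvvuvuuu$
  rot[1] = wvwvvuvuuu$v
  rot[2] = vwvvuvuuu$vw
  rot[3] = wvvuvuuu$vwv
  rot[4] = vvuvuuu$vwvw
  rot[5] = vuvuuu$vwvwv
  rot[6] = uvuuu$vwvwvv
  rot[7] = vuuu$vwvwvvu
  rot[8] = uuu$vwvwvvuv
  rot[9] = uu$vwvwvvuvu
  rot[10] = u$vwvwvvuvuu
  rot[11] = $vwvwvvuvuuu
Sorted (with $ < everything):
  sorted[0] = $vwvwvvuvuuu
  sorted[1] = u$vwvwvvuvuu
  sorted[2] = uu$vwvwvvuvu
  sorted[3] = uuu$vwvwvvuv
  sorted[4] = uvuuu$vwvwvv
  sorted[5] = vuuu$vwvwvvu
  sorted[6] = vuvuuu$vwvwv
  sorted[7] = vvuvuuu$vwvw
  sorted[8] = vwvvuvuuu$vw
  sorted[9] = vwvwvvuvuuu$
  sorted[10] = wvvuvuuu$vwv
  sorted[11] = wvwvvuvuuu$v
sorted[3] = uuu$vwvwvvuv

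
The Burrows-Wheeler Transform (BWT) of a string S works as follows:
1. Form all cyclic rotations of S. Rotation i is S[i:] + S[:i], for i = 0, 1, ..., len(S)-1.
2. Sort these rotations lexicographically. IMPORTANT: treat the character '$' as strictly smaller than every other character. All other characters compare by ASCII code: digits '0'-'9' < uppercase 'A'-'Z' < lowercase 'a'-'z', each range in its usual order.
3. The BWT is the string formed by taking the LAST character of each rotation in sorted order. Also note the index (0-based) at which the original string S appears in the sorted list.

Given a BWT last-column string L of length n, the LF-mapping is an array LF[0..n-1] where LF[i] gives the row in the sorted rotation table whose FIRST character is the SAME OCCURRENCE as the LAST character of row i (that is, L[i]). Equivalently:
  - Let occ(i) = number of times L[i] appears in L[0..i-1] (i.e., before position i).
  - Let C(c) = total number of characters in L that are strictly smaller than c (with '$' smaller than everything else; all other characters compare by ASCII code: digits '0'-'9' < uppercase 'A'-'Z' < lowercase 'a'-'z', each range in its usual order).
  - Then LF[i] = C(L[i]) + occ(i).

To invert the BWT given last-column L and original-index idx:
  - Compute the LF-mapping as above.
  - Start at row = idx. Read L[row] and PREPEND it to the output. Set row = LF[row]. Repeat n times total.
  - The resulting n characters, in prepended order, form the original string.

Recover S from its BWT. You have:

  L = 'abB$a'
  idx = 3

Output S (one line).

Answer: abBa$

Derivation:
LF mapping: 2 4 1 0 3
Walk LF starting at row 3, prepending L[row]:
  step 1: row=3, L[3]='$', prepend. Next row=LF[3]=0
  step 2: row=0, L[0]='a', prepend. Next row=LF[0]=2
  step 3: row=2, L[2]='B', prepend. Next row=LF[2]=1
  step 4: row=1, L[1]='b', prepend. Next row=LF[1]=4
  step 5: row=4, L[4]='a', prepend. Next row=LF[4]=3
Reversed output: abBa$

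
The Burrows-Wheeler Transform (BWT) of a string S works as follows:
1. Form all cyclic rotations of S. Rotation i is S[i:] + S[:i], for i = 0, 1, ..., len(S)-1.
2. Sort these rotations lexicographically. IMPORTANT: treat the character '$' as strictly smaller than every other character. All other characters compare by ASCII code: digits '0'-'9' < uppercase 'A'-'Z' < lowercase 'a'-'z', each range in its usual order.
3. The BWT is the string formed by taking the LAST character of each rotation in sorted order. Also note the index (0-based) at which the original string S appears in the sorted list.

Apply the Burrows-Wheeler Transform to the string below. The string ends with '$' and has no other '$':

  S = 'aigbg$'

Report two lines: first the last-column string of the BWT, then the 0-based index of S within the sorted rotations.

All 6 rotations (rotation i = S[i:]+S[:i]):
  rot[0] = aigbg$
  rot[1] = igbg$a
  rot[2] = gbg$ai
  rot[3] = bg$aig
  rot[4] = g$aigb
  rot[5] = $aigbg
Sorted (with $ < everything):
  sorted[0] = $aigbg  (last char: 'g')
  sorted[1] = aigbg$  (last char: '$')
  sorted[2] = bg$aig  (last char: 'g')
  sorted[3] = g$aigb  (last char: 'b')
  sorted[4] = gbg$ai  (last char: 'i')
  sorted[5] = igbg$a  (last char: 'a')
Last column: g$gbia
Original string S is at sorted index 1

Answer: g$gbia
1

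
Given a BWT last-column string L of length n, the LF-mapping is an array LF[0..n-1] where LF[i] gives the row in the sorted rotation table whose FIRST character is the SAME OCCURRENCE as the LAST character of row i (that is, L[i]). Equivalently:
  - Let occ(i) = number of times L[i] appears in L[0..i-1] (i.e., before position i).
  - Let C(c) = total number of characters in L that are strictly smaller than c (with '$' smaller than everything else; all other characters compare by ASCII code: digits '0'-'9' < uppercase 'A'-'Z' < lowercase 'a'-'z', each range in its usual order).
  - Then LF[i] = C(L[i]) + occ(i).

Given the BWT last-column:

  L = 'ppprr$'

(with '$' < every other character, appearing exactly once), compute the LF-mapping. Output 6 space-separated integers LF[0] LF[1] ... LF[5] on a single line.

Char counts: '$':1, 'p':3, 'r':2
C (first-col start): C('$')=0, C('p')=1, C('r')=4
L[0]='p': occ=0, LF[0]=C('p')+0=1+0=1
L[1]='p': occ=1, LF[1]=C('p')+1=1+1=2
L[2]='p': occ=2, LF[2]=C('p')+2=1+2=3
L[3]='r': occ=0, LF[3]=C('r')+0=4+0=4
L[4]='r': occ=1, LF[4]=C('r')+1=4+1=5
L[5]='$': occ=0, LF[5]=C('$')+0=0+0=0

Answer: 1 2 3 4 5 0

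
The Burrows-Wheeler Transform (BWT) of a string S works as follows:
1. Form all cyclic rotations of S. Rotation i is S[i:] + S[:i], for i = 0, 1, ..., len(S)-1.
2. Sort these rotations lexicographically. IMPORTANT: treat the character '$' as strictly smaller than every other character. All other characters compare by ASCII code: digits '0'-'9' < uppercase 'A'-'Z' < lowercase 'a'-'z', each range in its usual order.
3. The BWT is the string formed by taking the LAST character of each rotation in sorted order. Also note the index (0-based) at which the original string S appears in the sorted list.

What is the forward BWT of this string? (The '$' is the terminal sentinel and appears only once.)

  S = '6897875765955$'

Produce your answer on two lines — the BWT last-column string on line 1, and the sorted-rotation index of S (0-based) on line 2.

Answer: 559767$8597658
6

Derivation:
All 14 rotations (rotation i = S[i:]+S[:i]):
  rot[0] = 6897875765955$
  rot[1] = 897875765955$6
  rot[2] = 97875765955$68
  rot[3] = 7875765955$689
  rot[4] = 875765955$6897
  rot[5] = 75765955$68978
  rot[6] = 5765955$689787
  rot[7] = 765955$6897875
  rot[8] = 65955$68978757
  rot[9] = 5955$689787576
  rot[10] = 955$6897875765
  rot[11] = 55$68978757659
  rot[12] = 5$689787576595
  rot[13] = $6897875765955
Sorted (with $ < everything):
  sorted[0] = $6897875765955  (last char: '5')
  sorted[1] = 5$689787576595  (last char: '5')
  sorted[2] = 55$68978757659  (last char: '9')
  sorted[3] = 5765955$689787  (last char: '7')
  sorted[4] = 5955$689787576  (last char: '6')
  sorted[5] = 65955$68978757  (last char: '7')
  sorted[6] = 6897875765955$  (last char: '$')
  sorted[7] = 75765955$68978  (last char: '8')
  sorted[8] = 765955$6897875  (last char: '5')
  sorted[9] = 7875765955$689  (last char: '9')
  sorted[10] = 875765955$6897  (last char: '7')
  sorted[11] = 897875765955$6  (last char: '6')
  sorted[12] = 955$6897875765  (last char: '5')
  sorted[13] = 97875765955$68  (last char: '8')
Last column: 559767$8597658
Original string S is at sorted index 6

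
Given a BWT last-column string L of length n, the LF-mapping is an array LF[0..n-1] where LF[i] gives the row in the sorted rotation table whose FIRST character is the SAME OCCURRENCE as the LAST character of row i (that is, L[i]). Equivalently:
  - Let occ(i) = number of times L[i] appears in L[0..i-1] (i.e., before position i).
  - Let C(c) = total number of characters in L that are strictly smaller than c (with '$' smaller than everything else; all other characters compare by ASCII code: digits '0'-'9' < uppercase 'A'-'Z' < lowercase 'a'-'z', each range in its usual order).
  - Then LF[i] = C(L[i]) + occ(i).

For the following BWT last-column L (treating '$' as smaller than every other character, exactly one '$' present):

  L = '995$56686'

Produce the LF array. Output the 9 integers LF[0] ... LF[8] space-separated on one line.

Answer: 7 8 1 0 2 3 4 6 5

Derivation:
Char counts: '$':1, '5':2, '6':3, '8':1, '9':2
C (first-col start): C('$')=0, C('5')=1, C('6')=3, C('8')=6, C('9')=7
L[0]='9': occ=0, LF[0]=C('9')+0=7+0=7
L[1]='9': occ=1, LF[1]=C('9')+1=7+1=8
L[2]='5': occ=0, LF[2]=C('5')+0=1+0=1
L[3]='$': occ=0, LF[3]=C('$')+0=0+0=0
L[4]='5': occ=1, LF[4]=C('5')+1=1+1=2
L[5]='6': occ=0, LF[5]=C('6')+0=3+0=3
L[6]='6': occ=1, LF[6]=C('6')+1=3+1=4
L[7]='8': occ=0, LF[7]=C('8')+0=6+0=6
L[8]='6': occ=2, LF[8]=C('6')+2=3+2=5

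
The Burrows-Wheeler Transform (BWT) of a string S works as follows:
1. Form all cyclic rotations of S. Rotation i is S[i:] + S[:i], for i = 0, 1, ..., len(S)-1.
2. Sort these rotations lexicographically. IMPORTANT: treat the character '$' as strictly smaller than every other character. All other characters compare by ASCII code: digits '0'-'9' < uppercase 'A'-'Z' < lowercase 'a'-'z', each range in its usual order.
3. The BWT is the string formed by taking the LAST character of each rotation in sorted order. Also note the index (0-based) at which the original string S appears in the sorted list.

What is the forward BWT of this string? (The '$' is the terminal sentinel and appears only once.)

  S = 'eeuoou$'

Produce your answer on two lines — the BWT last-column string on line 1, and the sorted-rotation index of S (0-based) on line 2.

All 7 rotations (rotation i = S[i:]+S[:i]):
  rot[0] = eeuoou$
  rot[1] = euoou$e
  rot[2] = uoou$ee
  rot[3] = oou$eeu
  rot[4] = ou$eeuo
  rot[5] = u$eeuoo
  rot[6] = $eeuoou
Sorted (with $ < everything):
  sorted[0] = $eeuoou  (last char: 'u')
  sorted[1] = eeuoou$  (last char: '$')
  sorted[2] = euoou$e  (last char: 'e')
  sorted[3] = oou$eeu  (last char: 'u')
  sorted[4] = ou$eeuo  (last char: 'o')
  sorted[5] = u$eeuoo  (last char: 'o')
  sorted[6] = uoou$ee  (last char: 'e')
Last column: u$euooe
Original string S is at sorted index 1

Answer: u$euooe
1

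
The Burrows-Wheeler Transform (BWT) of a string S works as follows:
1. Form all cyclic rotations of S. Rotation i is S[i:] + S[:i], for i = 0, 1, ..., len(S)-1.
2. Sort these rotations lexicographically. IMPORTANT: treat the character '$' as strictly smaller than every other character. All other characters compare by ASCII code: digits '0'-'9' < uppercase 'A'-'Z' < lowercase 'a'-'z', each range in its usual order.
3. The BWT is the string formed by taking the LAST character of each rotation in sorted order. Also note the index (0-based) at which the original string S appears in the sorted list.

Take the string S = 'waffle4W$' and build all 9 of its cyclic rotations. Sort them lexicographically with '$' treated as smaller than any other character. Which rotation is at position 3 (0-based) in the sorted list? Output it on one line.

Answer: affle4W$w

Derivation:
All 9 rotations (rotation i = S[i:]+S[:i]):
  rot[0] = waffle4W$
  rot[1] = affle4W$w
  rot[2] = ffle4W$wa
  rot[3] = fle4W$waf
  rot[4] = le4W$waff
  rot[5] = e4W$waffl
  rot[6] = 4W$waffle
  rot[7] = W$waffle4
  rot[8] = $waffle4W
Sorted (with $ < everything):
  sorted[0] = $waffle4W
  sorted[1] = 4W$waffle
  sorted[2] = W$waffle4
  sorted[3] = affle4W$w
  sorted[4] = e4W$waffl
  sorted[5] = ffle4W$wa
  sorted[6] = fle4W$waf
  sorted[7] = le4W$waff
  sorted[8] = waffle4W$
sorted[3] = affle4W$w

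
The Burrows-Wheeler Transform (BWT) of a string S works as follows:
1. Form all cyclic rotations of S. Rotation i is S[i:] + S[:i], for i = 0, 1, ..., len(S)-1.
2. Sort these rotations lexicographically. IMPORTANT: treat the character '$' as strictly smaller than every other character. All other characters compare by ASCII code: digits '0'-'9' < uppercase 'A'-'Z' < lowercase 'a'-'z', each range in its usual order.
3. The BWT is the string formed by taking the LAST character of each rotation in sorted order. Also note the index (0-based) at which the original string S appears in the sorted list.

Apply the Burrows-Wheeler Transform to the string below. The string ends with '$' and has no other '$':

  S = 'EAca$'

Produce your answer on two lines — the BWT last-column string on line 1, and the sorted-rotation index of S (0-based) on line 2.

All 5 rotations (rotation i = S[i:]+S[:i]):
  rot[0] = EAca$
  rot[1] = Aca$E
  rot[2] = ca$EA
  rot[3] = a$EAc
  rot[4] = $EAca
Sorted (with $ < everything):
  sorted[0] = $EAca  (last char: 'a')
  sorted[1] = Aca$E  (last char: 'E')
  sorted[2] = EAca$  (last char: '$')
  sorted[3] = a$EAc  (last char: 'c')
  sorted[4] = ca$EA  (last char: 'A')
Last column: aE$cA
Original string S is at sorted index 2

Answer: aE$cA
2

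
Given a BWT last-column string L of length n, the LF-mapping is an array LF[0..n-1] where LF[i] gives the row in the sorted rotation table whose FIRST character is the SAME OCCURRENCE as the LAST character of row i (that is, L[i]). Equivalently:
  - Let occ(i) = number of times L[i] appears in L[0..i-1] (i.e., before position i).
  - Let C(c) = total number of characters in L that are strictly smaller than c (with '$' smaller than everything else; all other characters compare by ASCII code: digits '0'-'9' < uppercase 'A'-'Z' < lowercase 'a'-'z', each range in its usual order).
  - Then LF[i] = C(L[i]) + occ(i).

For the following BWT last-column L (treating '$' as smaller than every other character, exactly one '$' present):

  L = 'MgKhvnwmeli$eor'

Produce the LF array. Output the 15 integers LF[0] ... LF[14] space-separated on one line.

Char counts: '$':1, 'K':1, 'M':1, 'e':2, 'g':1, 'h':1, 'i':1, 'l':1, 'm':1, 'n':1, 'o':1, 'r':1, 'v':1, 'w':1
C (first-col start): C('$')=0, C('K')=1, C('M')=2, C('e')=3, C('g')=5, C('h')=6, C('i')=7, C('l')=8, C('m')=9, C('n')=10, C('o')=11, C('r')=12, C('v')=13, C('w')=14
L[0]='M': occ=0, LF[0]=C('M')+0=2+0=2
L[1]='g': occ=0, LF[1]=C('g')+0=5+0=5
L[2]='K': occ=0, LF[2]=C('K')+0=1+0=1
L[3]='h': occ=0, LF[3]=C('h')+0=6+0=6
L[4]='v': occ=0, LF[4]=C('v')+0=13+0=13
L[5]='n': occ=0, LF[5]=C('n')+0=10+0=10
L[6]='w': occ=0, LF[6]=C('w')+0=14+0=14
L[7]='m': occ=0, LF[7]=C('m')+0=9+0=9
L[8]='e': occ=0, LF[8]=C('e')+0=3+0=3
L[9]='l': occ=0, LF[9]=C('l')+0=8+0=8
L[10]='i': occ=0, LF[10]=C('i')+0=7+0=7
L[11]='$': occ=0, LF[11]=C('$')+0=0+0=0
L[12]='e': occ=1, LF[12]=C('e')+1=3+1=4
L[13]='o': occ=0, LF[13]=C('o')+0=11+0=11
L[14]='r': occ=0, LF[14]=C('r')+0=12+0=12

Answer: 2 5 1 6 13 10 14 9 3 8 7 0 4 11 12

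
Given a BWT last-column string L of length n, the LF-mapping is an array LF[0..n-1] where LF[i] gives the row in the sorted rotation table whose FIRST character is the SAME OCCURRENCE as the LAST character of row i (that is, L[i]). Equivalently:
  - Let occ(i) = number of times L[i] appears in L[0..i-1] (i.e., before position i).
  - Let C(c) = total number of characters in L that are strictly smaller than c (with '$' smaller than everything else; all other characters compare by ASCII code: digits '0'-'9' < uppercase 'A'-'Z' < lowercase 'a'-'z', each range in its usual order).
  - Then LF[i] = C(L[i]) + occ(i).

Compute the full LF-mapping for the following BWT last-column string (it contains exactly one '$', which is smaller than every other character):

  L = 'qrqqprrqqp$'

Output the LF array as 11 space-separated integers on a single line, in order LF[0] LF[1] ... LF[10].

Char counts: '$':1, 'p':2, 'q':5, 'r':3
C (first-col start): C('$')=0, C('p')=1, C('q')=3, C('r')=8
L[0]='q': occ=0, LF[0]=C('q')+0=3+0=3
L[1]='r': occ=0, LF[1]=C('r')+0=8+0=8
L[2]='q': occ=1, LF[2]=C('q')+1=3+1=4
L[3]='q': occ=2, LF[3]=C('q')+2=3+2=5
L[4]='p': occ=0, LF[4]=C('p')+0=1+0=1
L[5]='r': occ=1, LF[5]=C('r')+1=8+1=9
L[6]='r': occ=2, LF[6]=C('r')+2=8+2=10
L[7]='q': occ=3, LF[7]=C('q')+3=3+3=6
L[8]='q': occ=4, LF[8]=C('q')+4=3+4=7
L[9]='p': occ=1, LF[9]=C('p')+1=1+1=2
L[10]='$': occ=0, LF[10]=C('$')+0=0+0=0

Answer: 3 8 4 5 1 9 10 6 7 2 0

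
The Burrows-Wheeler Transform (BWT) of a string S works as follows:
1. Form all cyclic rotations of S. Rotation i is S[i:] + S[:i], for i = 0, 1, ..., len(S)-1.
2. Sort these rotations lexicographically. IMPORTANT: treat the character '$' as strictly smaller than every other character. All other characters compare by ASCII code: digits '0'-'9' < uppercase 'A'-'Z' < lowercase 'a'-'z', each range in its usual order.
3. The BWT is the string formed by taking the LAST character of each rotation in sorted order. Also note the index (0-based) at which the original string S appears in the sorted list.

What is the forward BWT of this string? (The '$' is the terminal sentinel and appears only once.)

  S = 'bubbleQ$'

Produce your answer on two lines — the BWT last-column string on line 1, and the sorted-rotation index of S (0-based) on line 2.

Answer: Qeub$lbb
4

Derivation:
All 8 rotations (rotation i = S[i:]+S[:i]):
  rot[0] = bubbleQ$
  rot[1] = ubbleQ$b
  rot[2] = bbleQ$bu
  rot[3] = bleQ$bub
  rot[4] = leQ$bubb
  rot[5] = eQ$bubbl
  rot[6] = Q$bubble
  rot[7] = $bubbleQ
Sorted (with $ < everything):
  sorted[0] = $bubbleQ  (last char: 'Q')
  sorted[1] = Q$bubble  (last char: 'e')
  sorted[2] = bbleQ$bu  (last char: 'u')
  sorted[3] = bleQ$bub  (last char: 'b')
  sorted[4] = bubbleQ$  (last char: '$')
  sorted[5] = eQ$bubbl  (last char: 'l')
  sorted[6] = leQ$bubb  (last char: 'b')
  sorted[7] = ubbleQ$b  (last char: 'b')
Last column: Qeub$lbb
Original string S is at sorted index 4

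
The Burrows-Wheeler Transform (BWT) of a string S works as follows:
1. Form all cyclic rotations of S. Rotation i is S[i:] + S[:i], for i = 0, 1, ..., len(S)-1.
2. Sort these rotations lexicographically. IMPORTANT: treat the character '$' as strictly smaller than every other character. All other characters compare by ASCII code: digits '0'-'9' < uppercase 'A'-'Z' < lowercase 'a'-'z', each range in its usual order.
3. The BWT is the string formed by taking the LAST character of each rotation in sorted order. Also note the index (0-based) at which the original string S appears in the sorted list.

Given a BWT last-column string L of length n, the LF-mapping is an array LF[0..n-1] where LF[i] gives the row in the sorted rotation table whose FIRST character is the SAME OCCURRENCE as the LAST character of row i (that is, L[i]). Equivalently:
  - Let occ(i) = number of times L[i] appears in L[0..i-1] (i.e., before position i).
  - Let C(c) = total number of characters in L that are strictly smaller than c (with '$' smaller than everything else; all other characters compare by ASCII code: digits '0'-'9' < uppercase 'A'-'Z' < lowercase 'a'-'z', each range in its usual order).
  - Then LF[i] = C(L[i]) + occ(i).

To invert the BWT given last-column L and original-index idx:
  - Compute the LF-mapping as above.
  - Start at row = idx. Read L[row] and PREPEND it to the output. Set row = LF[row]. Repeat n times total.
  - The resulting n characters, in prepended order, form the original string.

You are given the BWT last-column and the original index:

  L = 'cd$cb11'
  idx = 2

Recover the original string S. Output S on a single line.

LF mapping: 4 6 0 5 3 1 2
Walk LF starting at row 2, prepending L[row]:
  step 1: row=2, L[2]='$', prepend. Next row=LF[2]=0
  step 2: row=0, L[0]='c', prepend. Next row=LF[0]=4
  step 3: row=4, L[4]='b', prepend. Next row=LF[4]=3
  step 4: row=3, L[3]='c', prepend. Next row=LF[3]=5
  step 5: row=5, L[5]='1', prepend. Next row=LF[5]=1
  step 6: row=1, L[1]='d', prepend. Next row=LF[1]=6
  step 7: row=6, L[6]='1', prepend. Next row=LF[6]=2
Reversed output: 1d1cbc$

Answer: 1d1cbc$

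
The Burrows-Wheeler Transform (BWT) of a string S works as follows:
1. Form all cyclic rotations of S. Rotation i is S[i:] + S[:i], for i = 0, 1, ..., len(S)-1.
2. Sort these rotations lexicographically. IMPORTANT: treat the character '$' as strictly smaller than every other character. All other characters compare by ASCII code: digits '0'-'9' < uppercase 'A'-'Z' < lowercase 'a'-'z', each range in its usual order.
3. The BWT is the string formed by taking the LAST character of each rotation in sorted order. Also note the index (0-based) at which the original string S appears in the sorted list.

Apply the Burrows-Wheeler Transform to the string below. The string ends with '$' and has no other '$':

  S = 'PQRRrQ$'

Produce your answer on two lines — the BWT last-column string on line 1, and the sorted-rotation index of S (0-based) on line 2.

Answer: Q$rPQRR
1

Derivation:
All 7 rotations (rotation i = S[i:]+S[:i]):
  rot[0] = PQRRrQ$
  rot[1] = QRRrQ$P
  rot[2] = RRrQ$PQ
  rot[3] = RrQ$PQR
  rot[4] = rQ$PQRR
  rot[5] = Q$PQRRr
  rot[6] = $PQRRrQ
Sorted (with $ < everything):
  sorted[0] = $PQRRrQ  (last char: 'Q')
  sorted[1] = PQRRrQ$  (last char: '$')
  sorted[2] = Q$PQRRr  (last char: 'r')
  sorted[3] = QRRrQ$P  (last char: 'P')
  sorted[4] = RRrQ$PQ  (last char: 'Q')
  sorted[5] = RrQ$PQR  (last char: 'R')
  sorted[6] = rQ$PQRR  (last char: 'R')
Last column: Q$rPQRR
Original string S is at sorted index 1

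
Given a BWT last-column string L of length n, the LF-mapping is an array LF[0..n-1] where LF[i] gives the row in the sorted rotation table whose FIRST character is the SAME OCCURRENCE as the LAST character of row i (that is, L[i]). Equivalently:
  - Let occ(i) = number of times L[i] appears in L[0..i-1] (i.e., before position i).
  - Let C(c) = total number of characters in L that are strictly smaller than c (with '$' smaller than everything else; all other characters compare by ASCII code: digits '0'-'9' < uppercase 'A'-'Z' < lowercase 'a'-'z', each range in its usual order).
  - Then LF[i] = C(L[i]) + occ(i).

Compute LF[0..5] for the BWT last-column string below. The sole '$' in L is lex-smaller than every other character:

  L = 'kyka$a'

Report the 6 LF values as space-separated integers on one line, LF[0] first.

Answer: 3 5 4 1 0 2

Derivation:
Char counts: '$':1, 'a':2, 'k':2, 'y':1
C (first-col start): C('$')=0, C('a')=1, C('k')=3, C('y')=5
L[0]='k': occ=0, LF[0]=C('k')+0=3+0=3
L[1]='y': occ=0, LF[1]=C('y')+0=5+0=5
L[2]='k': occ=1, LF[2]=C('k')+1=3+1=4
L[3]='a': occ=0, LF[3]=C('a')+0=1+0=1
L[4]='$': occ=0, LF[4]=C('$')+0=0+0=0
L[5]='a': occ=1, LF[5]=C('a')+1=1+1=2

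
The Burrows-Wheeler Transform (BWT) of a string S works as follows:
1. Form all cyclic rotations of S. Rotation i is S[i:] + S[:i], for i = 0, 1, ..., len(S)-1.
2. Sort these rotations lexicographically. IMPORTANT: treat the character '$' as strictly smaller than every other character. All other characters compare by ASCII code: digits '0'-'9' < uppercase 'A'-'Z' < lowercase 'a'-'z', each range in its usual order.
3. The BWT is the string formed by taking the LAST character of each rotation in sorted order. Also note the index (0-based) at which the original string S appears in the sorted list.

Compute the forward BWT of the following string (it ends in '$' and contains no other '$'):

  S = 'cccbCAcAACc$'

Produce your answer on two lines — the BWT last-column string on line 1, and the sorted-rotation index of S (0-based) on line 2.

All 12 rotations (rotation i = S[i:]+S[:i]):
  rot[0] = cccbCAcAACc$
  rot[1] = ccbCAcAACc$c
  rot[2] = cbCAcAACc$cc
  rot[3] = bCAcAACc$ccc
  rot[4] = CAcAACc$cccb
  rot[5] = AcAACc$cccbC
  rot[6] = cAACc$cccbCA
  rot[7] = AACc$cccbCAc
  rot[8] = ACc$cccbCAcA
  rot[9] = Cc$cccbCAcAA
  rot[10] = c$cccbCAcAAC
  rot[11] = $cccbCAcAACc
Sorted (with $ < everything):
  sorted[0] = $cccbCAcAACc  (last char: 'c')
  sorted[1] = AACc$cccbCAc  (last char: 'c')
  sorted[2] = ACc$cccbCAcA  (last char: 'A')
  sorted[3] = AcAACc$cccbC  (last char: 'C')
  sorted[4] = CAcAACc$cccb  (last char: 'b')
  sorted[5] = Cc$cccbCAcAA  (last char: 'A')
  sorted[6] = bCAcAACc$ccc  (last char: 'c')
  sorted[7] = c$cccbCAcAAC  (last char: 'C')
  sorted[8] = cAACc$cccbCA  (last char: 'A')
  sorted[9] = cbCAcAACc$cc  (last char: 'c')
  sorted[10] = ccbCAcAACc$c  (last char: 'c')
  sorted[11] = cccbCAcAACc$  (last char: '$')
Last column: ccACbAcCAcc$
Original string S is at sorted index 11

Answer: ccACbAcCAcc$
11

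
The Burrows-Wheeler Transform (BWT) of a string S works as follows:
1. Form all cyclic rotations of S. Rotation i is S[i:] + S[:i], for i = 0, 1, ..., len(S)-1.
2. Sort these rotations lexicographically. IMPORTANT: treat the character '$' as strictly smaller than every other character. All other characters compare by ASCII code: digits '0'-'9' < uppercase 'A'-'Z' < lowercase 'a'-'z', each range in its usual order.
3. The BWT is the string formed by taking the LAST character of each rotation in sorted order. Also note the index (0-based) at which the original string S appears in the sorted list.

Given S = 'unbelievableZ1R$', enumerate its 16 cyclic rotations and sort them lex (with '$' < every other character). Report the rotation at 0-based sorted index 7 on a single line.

All 16 rotations (rotation i = S[i:]+S[:i]):
  rot[0] = unbelievableZ1R$
  rot[1] = nbelievableZ1R$u
  rot[2] = believableZ1R$un
  rot[3] = elievableZ1R$unb
  rot[4] = lievableZ1R$unbe
  rot[5] = ievableZ1R$unbel
  rot[6] = evableZ1R$unbeli
  rot[7] = vableZ1R$unbelie
  rot[8] = ableZ1R$unbeliev
  rot[9] = bleZ1R$unbelieva
  rot[10] = leZ1R$unbelievab
  rot[11] = eZ1R$unbelievabl
  rot[12] = Z1R$unbelievable
  rot[13] = 1R$unbelievableZ
  rot[14] = R$unbelievableZ1
  rot[15] = $unbelievableZ1R
Sorted (with $ < everything):
  sorted[0] = $unbelievableZ1R
  sorted[1] = 1R$unbelievableZ
  sorted[2] = R$unbelievableZ1
  sorted[3] = Z1R$unbelievable
  sorted[4] = ableZ1R$unbeliev
  sorted[5] = believableZ1R$un
  sorted[6] = bleZ1R$unbelieva
  sorted[7] = eZ1R$unbelievabl
  sorted[8] = elievableZ1R$unb
  sorted[9] = evableZ1R$unbeli
  sorted[10] = ievableZ1R$unbel
  sorted[11] = leZ1R$unbelievab
  sorted[12] = lievableZ1R$unbe
  sorted[13] = nbelievableZ1R$u
  sorted[14] = unbelievableZ1R$
  sorted[15] = vableZ1R$unbelie
sorted[7] = eZ1R$unbelievabl

Answer: eZ1R$unbelievabl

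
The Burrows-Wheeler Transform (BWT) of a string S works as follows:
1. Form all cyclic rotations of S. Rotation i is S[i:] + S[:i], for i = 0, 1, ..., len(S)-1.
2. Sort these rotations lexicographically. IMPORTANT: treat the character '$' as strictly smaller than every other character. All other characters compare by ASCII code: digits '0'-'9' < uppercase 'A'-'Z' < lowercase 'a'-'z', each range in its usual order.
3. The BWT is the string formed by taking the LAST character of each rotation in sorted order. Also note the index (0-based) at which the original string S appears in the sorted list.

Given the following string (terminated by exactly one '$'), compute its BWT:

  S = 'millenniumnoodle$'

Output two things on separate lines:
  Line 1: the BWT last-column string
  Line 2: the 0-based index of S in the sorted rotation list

All 17 rotations (rotation i = S[i:]+S[:i]):
  rot[0] = millenniumnoodle$
  rot[1] = illenniumnoodle$m
  rot[2] = llenniumnoodle$mi
  rot[3] = lenniumnoodle$mil
  rot[4] = enniumnoodle$mill
  rot[5] = nniumnoodle$mille
  rot[6] = niumnoodle$millen
  rot[7] = iumnoodle$millenn
  rot[8] = umnoodle$millenni
  rot[9] = mnoodle$millenniu
  rot[10] = noodle$millennium
  rot[11] = oodle$millenniumn
  rot[12] = odle$millenniumno
  rot[13] = dle$millenniumnoo
  rot[14] = le$millenniumnood
  rot[15] = e$millenniumnoodl
  rot[16] = $millenniumnoodle
Sorted (with $ < everything):
  sorted[0] = $millenniumnoodle  (last char: 'e')
  sorted[1] = dle$millenniumnoo  (last char: 'o')
  sorted[2] = e$millenniumnoodl  (last char: 'l')
  sorted[3] = enniumnoodle$mill  (last char: 'l')
  sorted[4] = illenniumnoodle$m  (last char: 'm')
  sorted[5] = iumnoodle$millenn  (last char: 'n')
  sorted[6] = le$millenniumnood  (last char: 'd')
  sorted[7] = lenniumnoodle$mil  (last char: 'l')
  sorted[8] = llenniumnoodle$mi  (last char: 'i')
  sorted[9] = millenniumnoodle$  (last char: '$')
  sorted[10] = mnoodle$millenniu  (last char: 'u')
  sorted[11] = niumnoodle$millen  (last char: 'n')
  sorted[12] = nniumnoodle$mille  (last char: 'e')
  sorted[13] = noodle$millennium  (last char: 'm')
  sorted[14] = odle$millenniumno  (last char: 'o')
  sorted[15] = oodle$millenniumn  (last char: 'n')
  sorted[16] = umnoodle$millenni  (last char: 'i')
Last column: eollmndli$unemoni
Original string S is at sorted index 9

Answer: eollmndli$unemoni
9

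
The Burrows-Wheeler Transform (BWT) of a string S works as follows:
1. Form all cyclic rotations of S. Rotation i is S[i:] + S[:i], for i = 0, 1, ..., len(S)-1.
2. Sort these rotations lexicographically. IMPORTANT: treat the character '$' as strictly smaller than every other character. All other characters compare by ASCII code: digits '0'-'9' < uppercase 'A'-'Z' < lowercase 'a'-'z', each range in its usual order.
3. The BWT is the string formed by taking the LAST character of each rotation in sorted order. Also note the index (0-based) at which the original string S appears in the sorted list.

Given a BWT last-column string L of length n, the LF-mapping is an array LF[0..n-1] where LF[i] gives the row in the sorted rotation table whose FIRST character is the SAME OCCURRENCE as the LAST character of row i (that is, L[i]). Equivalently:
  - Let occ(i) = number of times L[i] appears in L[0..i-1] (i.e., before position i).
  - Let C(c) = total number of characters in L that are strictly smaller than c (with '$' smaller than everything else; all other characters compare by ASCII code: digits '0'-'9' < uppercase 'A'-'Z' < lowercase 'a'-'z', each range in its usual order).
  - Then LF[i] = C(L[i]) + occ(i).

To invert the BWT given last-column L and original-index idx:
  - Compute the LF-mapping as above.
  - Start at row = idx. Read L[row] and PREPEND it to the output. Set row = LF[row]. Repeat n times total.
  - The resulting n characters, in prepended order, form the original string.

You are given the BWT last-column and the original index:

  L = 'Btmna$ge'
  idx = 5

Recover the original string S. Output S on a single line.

Answer: magnetB$

Derivation:
LF mapping: 1 7 5 6 2 0 4 3
Walk LF starting at row 5, prepending L[row]:
  step 1: row=5, L[5]='$', prepend. Next row=LF[5]=0
  step 2: row=0, L[0]='B', prepend. Next row=LF[0]=1
  step 3: row=1, L[1]='t', prepend. Next row=LF[1]=7
  step 4: row=7, L[7]='e', prepend. Next row=LF[7]=3
  step 5: row=3, L[3]='n', prepend. Next row=LF[3]=6
  step 6: row=6, L[6]='g', prepend. Next row=LF[6]=4
  step 7: row=4, L[4]='a', prepend. Next row=LF[4]=2
  step 8: row=2, L[2]='m', prepend. Next row=LF[2]=5
Reversed output: magnetB$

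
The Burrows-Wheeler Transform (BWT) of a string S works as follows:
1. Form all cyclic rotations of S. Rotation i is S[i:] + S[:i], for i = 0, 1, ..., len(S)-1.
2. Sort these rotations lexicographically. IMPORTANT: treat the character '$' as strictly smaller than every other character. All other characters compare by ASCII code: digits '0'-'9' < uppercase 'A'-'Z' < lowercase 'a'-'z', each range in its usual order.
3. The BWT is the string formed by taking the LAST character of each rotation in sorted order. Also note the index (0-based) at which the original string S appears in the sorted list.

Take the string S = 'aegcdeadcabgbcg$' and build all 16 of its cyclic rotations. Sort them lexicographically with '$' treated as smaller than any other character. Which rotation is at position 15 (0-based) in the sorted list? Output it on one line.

Answer: gcdeadcabgbcg$ae

Derivation:
All 16 rotations (rotation i = S[i:]+S[:i]):
  rot[0] = aegcdeadcabgbcg$
  rot[1] = egcdeadcabgbcg$a
  rot[2] = gcdeadcabgbcg$ae
  rot[3] = cdeadcabgbcg$aeg
  rot[4] = deadcabgbcg$aegc
  rot[5] = eadcabgbcg$aegcd
  rot[6] = adcabgbcg$aegcde
  rot[7] = dcabgbcg$aegcdea
  rot[8] = cabgbcg$aegcdead
  rot[9] = abgbcg$aegcdeadc
  rot[10] = bgbcg$aegcdeadca
  rot[11] = gbcg$aegcdeadcab
  rot[12] = bcg$aegcdeadcabg
  rot[13] = cg$aegcdeadcabgb
  rot[14] = g$aegcdeadcabgbc
  rot[15] = $aegcdeadcabgbcg
Sorted (with $ < everything):
  sorted[0] = $aegcdeadcabgbcg
  sorted[1] = abgbcg$aegcdeadc
  sorted[2] = adcabgbcg$aegcde
  sorted[3] = aegcdeadcabgbcg$
  sorted[4] = bcg$aegcdeadcabg
  sorted[5] = bgbcg$aegcdeadca
  sorted[6] = cabgbcg$aegcdead
  sorted[7] = cdeadcabgbcg$aeg
  sorted[8] = cg$aegcdeadcabgb
  sorted[9] = dcabgbcg$aegcdea
  sorted[10] = deadcabgbcg$aegc
  sorted[11] = eadcabgbcg$aegcd
  sorted[12] = egcdeadcabgbcg$a
  sorted[13] = g$aegcdeadcabgbc
  sorted[14] = gbcg$aegcdeadcab
  sorted[15] = gcdeadcabgbcg$ae
sorted[15] = gcdeadcabgbcg$ae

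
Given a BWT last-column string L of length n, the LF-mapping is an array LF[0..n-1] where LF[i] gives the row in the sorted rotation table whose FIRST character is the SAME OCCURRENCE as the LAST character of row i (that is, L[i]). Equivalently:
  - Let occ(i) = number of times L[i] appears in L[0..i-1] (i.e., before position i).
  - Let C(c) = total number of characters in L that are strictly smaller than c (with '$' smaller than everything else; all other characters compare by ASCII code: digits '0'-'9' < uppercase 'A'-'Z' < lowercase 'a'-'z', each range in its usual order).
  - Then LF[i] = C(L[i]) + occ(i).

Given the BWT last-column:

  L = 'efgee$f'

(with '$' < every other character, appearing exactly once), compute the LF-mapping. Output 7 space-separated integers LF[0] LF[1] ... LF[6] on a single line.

Answer: 1 4 6 2 3 0 5

Derivation:
Char counts: '$':1, 'e':3, 'f':2, 'g':1
C (first-col start): C('$')=0, C('e')=1, C('f')=4, C('g')=6
L[0]='e': occ=0, LF[0]=C('e')+0=1+0=1
L[1]='f': occ=0, LF[1]=C('f')+0=4+0=4
L[2]='g': occ=0, LF[2]=C('g')+0=6+0=6
L[3]='e': occ=1, LF[3]=C('e')+1=1+1=2
L[4]='e': occ=2, LF[4]=C('e')+2=1+2=3
L[5]='$': occ=0, LF[5]=C('$')+0=0+0=0
L[6]='f': occ=1, LF[6]=C('f')+1=4+1=5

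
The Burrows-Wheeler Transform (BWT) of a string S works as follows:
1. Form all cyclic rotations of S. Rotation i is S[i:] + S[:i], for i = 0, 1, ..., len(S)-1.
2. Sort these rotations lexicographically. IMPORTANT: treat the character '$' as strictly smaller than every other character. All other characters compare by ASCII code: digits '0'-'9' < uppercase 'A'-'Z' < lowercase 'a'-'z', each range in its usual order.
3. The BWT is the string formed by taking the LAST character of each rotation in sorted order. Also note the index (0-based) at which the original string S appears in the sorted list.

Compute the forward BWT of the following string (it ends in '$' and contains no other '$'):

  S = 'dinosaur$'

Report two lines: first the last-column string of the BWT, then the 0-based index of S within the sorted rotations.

All 9 rotations (rotation i = S[i:]+S[:i]):
  rot[0] = dinosaur$
  rot[1] = inosaur$d
  rot[2] = nosaur$di
  rot[3] = osaur$din
  rot[4] = saur$dino
  rot[5] = aur$dinos
  rot[6] = ur$dinosa
  rot[7] = r$dinosau
  rot[8] = $dinosaur
Sorted (with $ < everything):
  sorted[0] = $dinosaur  (last char: 'r')
  sorted[1] = aur$dinos  (last char: 's')
  sorted[2] = dinosaur$  (last char: '$')
  sorted[3] = inosaur$d  (last char: 'd')
  sorted[4] = nosaur$di  (last char: 'i')
  sorted[5] = osaur$din  (last char: 'n')
  sorted[6] = r$dinosau  (last char: 'u')
  sorted[7] = saur$dino  (last char: 'o')
  sorted[8] = ur$dinosa  (last char: 'a')
Last column: rs$dinuoa
Original string S is at sorted index 2

Answer: rs$dinuoa
2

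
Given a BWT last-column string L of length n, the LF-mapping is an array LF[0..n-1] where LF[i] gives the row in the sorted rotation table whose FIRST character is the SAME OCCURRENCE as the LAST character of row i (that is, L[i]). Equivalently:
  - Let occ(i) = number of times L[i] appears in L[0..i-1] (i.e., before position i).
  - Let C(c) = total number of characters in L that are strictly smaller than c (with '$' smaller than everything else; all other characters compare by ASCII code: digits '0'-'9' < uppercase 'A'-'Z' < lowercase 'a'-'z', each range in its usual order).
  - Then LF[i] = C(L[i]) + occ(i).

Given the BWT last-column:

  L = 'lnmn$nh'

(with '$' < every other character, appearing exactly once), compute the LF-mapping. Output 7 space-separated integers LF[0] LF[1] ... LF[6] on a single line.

Char counts: '$':1, 'h':1, 'l':1, 'm':1, 'n':3
C (first-col start): C('$')=0, C('h')=1, C('l')=2, C('m')=3, C('n')=4
L[0]='l': occ=0, LF[0]=C('l')+0=2+0=2
L[1]='n': occ=0, LF[1]=C('n')+0=4+0=4
L[2]='m': occ=0, LF[2]=C('m')+0=3+0=3
L[3]='n': occ=1, LF[3]=C('n')+1=4+1=5
L[4]='$': occ=0, LF[4]=C('$')+0=0+0=0
L[5]='n': occ=2, LF[5]=C('n')+2=4+2=6
L[6]='h': occ=0, LF[6]=C('h')+0=1+0=1

Answer: 2 4 3 5 0 6 1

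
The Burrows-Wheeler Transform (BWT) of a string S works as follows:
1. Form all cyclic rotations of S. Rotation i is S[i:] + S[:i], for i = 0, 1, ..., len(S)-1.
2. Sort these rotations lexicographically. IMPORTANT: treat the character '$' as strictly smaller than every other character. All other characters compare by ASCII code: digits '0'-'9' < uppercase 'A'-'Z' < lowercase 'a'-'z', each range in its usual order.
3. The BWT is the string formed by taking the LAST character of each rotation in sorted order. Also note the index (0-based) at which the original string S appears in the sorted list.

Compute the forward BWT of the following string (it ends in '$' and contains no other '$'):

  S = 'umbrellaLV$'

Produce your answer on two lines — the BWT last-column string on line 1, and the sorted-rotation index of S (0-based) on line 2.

Answer: VaLlmrleub$
10

Derivation:
All 11 rotations (rotation i = S[i:]+S[:i]):
  rot[0] = umbrellaLV$
  rot[1] = mbrellaLV$u
  rot[2] = brellaLV$um
  rot[3] = rellaLV$umb
  rot[4] = ellaLV$umbr
  rot[5] = llaLV$umbre
  rot[6] = laLV$umbrel
  rot[7] = aLV$umbrell
  rot[8] = LV$umbrella
  rot[9] = V$umbrellaL
  rot[10] = $umbrellaLV
Sorted (with $ < everything):
  sorted[0] = $umbrellaLV  (last char: 'V')
  sorted[1] = LV$umbrella  (last char: 'a')
  sorted[2] = V$umbrellaL  (last char: 'L')
  sorted[3] = aLV$umbrell  (last char: 'l')
  sorted[4] = brellaLV$um  (last char: 'm')
  sorted[5] = ellaLV$umbr  (last char: 'r')
  sorted[6] = laLV$umbrel  (last char: 'l')
  sorted[7] = llaLV$umbre  (last char: 'e')
  sorted[8] = mbrellaLV$u  (last char: 'u')
  sorted[9] = rellaLV$umb  (last char: 'b')
  sorted[10] = umbrellaLV$  (last char: '$')
Last column: VaLlmrleub$
Original string S is at sorted index 10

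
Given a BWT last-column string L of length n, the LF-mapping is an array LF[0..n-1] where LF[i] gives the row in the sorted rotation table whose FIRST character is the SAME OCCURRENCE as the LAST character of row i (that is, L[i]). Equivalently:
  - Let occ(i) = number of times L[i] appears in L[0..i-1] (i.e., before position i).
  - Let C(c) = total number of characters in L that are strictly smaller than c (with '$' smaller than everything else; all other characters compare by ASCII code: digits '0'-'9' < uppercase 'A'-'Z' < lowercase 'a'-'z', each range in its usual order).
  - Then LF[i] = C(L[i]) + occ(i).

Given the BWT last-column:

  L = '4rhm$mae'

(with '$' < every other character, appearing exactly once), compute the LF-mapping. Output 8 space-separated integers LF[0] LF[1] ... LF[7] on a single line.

Answer: 1 7 4 5 0 6 2 3

Derivation:
Char counts: '$':1, '4':1, 'a':1, 'e':1, 'h':1, 'm':2, 'r':1
C (first-col start): C('$')=0, C('4')=1, C('a')=2, C('e')=3, C('h')=4, C('m')=5, C('r')=7
L[0]='4': occ=0, LF[0]=C('4')+0=1+0=1
L[1]='r': occ=0, LF[1]=C('r')+0=7+0=7
L[2]='h': occ=0, LF[2]=C('h')+0=4+0=4
L[3]='m': occ=0, LF[3]=C('m')+0=5+0=5
L[4]='$': occ=0, LF[4]=C('$')+0=0+0=0
L[5]='m': occ=1, LF[5]=C('m')+1=5+1=6
L[6]='a': occ=0, LF[6]=C('a')+0=2+0=2
L[7]='e': occ=0, LF[7]=C('e')+0=3+0=3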